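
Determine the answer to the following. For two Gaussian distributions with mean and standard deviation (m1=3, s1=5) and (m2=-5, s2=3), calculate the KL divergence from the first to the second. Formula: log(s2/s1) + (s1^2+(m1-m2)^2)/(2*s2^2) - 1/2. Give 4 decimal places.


KL divergence between normal distributions:
KL = log(s2/s1) + (s1^2 + (m1-m2)^2)/(2*s2^2) - 1/2.
log(3/5) = -0.510826.
(5^2 + (3--5)^2)/(2*3^2) = (25 + 64)/18 = 4.944444.
KL = -0.510826 + 4.944444 - 0.5 = 3.9336

3.9336


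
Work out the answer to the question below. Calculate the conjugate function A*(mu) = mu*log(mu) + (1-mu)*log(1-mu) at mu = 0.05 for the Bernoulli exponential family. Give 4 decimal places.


Legendre transform for Bernoulli:
A*(mu) = mu*log(mu) + (1-mu)*log(1-mu).
mu = 0.05, 1-mu = 0.95.
mu*log(mu) = 0.05*log(0.05) = -0.149787.
(1-mu)*log(1-mu) = 0.95*log(0.95) = -0.048729.
A* = -0.149787 + -0.048729 = -0.1985

-0.1985


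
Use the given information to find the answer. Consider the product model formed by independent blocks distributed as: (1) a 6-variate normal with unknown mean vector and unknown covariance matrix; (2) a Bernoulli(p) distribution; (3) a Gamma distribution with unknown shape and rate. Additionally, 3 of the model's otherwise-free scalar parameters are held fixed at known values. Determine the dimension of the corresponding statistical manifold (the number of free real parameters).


The dimension of a statistical manifold equals the number of free
(independent) real parameters of the model. For a product of independent
blocks the parameter counts add.
- 6-variate normal: 6 (mean) + 6*7/2 = 21 (symmetric covariance) = 27.
- Bernoulli (p): 1.
- Gamma (shape, rate): 2.
Total = 27 + 1 + 2 = 30.
3 parameter(s) fixed at known values: 30 - 3 = 27.
Dimension = 27

27


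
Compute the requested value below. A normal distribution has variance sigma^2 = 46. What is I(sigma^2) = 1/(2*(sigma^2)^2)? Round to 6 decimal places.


Fisher information for variance: I(sigma^2) = 1/(2*sigma^4).
sigma^2 = 46, so sigma^4 = 2116.
I = 1/(2*2116) = 1/4232 = 0.000236

0.000236


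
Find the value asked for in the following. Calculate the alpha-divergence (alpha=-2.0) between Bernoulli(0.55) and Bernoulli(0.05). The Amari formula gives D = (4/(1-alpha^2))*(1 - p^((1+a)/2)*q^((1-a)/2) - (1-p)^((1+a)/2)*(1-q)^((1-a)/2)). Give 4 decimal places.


Amari alpha-divergence:
D = (4/(1-alpha^2))*(1 - p^((1+a)/2)*q^((1-a)/2) - (1-p)^((1+a)/2)*(1-q)^((1-a)/2)).
alpha = -2.0, p = 0.55, q = 0.05.
e1 = (1+alpha)/2 = -0.5, e2 = (1-alpha)/2 = 1.5.
t1 = p^e1 * q^e2 = 0.55^-0.5 * 0.05^1.5 = 0.015076.
t2 = (1-p)^e1 * (1-q)^e2 = 0.45^-0.5 * 0.95^1.5 = 1.380318.
4/(1-alpha^2) = -1.333333.
D = -1.333333*(1 - 0.015076 - 1.380318) = 0.5272

0.5272


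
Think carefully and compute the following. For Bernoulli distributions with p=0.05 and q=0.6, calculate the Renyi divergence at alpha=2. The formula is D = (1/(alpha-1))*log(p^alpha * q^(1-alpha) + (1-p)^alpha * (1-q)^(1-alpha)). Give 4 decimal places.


Renyi divergence of order alpha between Bernoulli distributions:
D = (1/(alpha-1))*log(p^alpha * q^(1-alpha) + (1-p)^alpha * (1-q)^(1-alpha)).
alpha = 2, p = 0.05, q = 0.6.
p^alpha * q^(1-alpha) = 0.05^2 * 0.6^-1 = 0.004167.
(1-p)^alpha * (1-q)^(1-alpha) = 0.95^2 * 0.4^-1 = 2.25625.
sum = 0.004167 + 2.25625 = 2.260417.
D = (1/1)*log(2.260417) = 0.8155

0.8155


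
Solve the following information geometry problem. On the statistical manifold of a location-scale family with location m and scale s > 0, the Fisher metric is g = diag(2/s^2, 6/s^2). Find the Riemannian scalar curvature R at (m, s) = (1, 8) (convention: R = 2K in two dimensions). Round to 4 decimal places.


The metric has the form g = (A dm^2 + B ds^2)/s^2 with A = 2, B = 6.
Substitute u = sqrt(A/B)*m: g = B*(du^2 + ds^2)/s^2, i.e. B times the
Poincare upper half-plane metric, which has constant Gaussian curvature -1.
Scaling a 2D metric by a constant c divides the Gaussian curvature by c,
so K = -1/B = -1/(6) = -0.1667 everywhere (the point (m, s) = (1, 8) is irrelevant:
the curvature is constant).
Scalar curvature in dimension 2: R = 2K = -2/(6) = -0.3333.

-0.3333


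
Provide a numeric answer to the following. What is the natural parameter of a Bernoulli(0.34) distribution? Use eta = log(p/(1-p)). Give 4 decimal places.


Natural parameter for Bernoulli: eta = log(p/(1-p)).
p = 0.34, 1-p = 0.66.
p/(1-p) = 0.515152.
eta = log(0.515152) = -0.6633

-0.6633


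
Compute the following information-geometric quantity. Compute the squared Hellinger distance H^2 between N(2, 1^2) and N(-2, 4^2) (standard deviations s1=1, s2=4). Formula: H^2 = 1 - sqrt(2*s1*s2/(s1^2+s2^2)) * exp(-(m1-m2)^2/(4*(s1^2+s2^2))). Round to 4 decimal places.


Squared Hellinger distance for Gaussians:
H^2 = 1 - sqrt(2*s1*s2/(s1^2+s2^2)) * exp(-(m1-m2)^2/(4*(s1^2+s2^2))).
s1^2 = 1, s2^2 = 16, s1^2+s2^2 = 17.
sqrt(2*1*4/(17)) = 0.685994.
(m1-m2)^2 = (4)^2 = 16.
exp(-16/(4*17)) = exp(-0.235294) = 0.790338.
H^2 = 1 - 0.685994*0.790338 = 0.4578

0.4578


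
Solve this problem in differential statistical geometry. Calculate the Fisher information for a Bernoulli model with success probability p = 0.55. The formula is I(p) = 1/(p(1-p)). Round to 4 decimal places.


For Bernoulli(p), Fisher information is I(p) = 1/(p*(1-p)).
p = 0.55, 1-p = 0.45.
p*(1-p) = 0.2475.
I(p) = 1/0.2475 = 4.0404

4.0404


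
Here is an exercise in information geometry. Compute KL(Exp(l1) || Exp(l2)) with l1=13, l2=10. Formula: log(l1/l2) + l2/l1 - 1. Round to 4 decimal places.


KL divergence for exponential family:
KL = log(l1/l2) + l2/l1 - 1.
log(13/10) = 0.262364.
10/13 = 0.769231.
KL = 0.262364 + 0.769231 - 1 = 0.0316

0.0316


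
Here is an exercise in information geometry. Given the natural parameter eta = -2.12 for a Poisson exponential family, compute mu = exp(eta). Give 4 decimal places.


Expectation parameter for Poisson exponential family:
mu = exp(eta).
eta = -2.12.
mu = exp(-2.12) = 0.1200

0.1200


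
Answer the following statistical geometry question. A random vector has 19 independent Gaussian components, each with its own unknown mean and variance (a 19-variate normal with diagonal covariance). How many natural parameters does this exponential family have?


Exponential family dimension calculation:
Each univariate normal has two natural parameters (mu/sigma^2 and -1/(2 sigma^2)).
With 19 independent components, dim = 2 * 19 = 38.

38


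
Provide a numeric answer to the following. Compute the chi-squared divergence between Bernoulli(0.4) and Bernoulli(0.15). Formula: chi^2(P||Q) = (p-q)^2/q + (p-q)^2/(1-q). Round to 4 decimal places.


Chi-squared divergence between Bernoulli distributions:
chi^2 = (p-q)^2/q + (p-q)^2/(1-q).
p = 0.4, q = 0.15, p-q = 0.25.
(p-q)^2 = 0.0625.
term1 = 0.0625/0.15 = 0.416667.
term2 = 0.0625/0.85 = 0.073529.
chi^2 = 0.416667 + 0.073529 = 0.4902

0.4902


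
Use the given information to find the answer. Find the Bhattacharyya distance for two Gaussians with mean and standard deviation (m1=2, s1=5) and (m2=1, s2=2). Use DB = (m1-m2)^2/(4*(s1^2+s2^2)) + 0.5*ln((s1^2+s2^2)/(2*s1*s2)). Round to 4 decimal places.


Bhattacharyya distance between two Gaussians:
DB = (m1-m2)^2/(4*(s1^2+s2^2)) + (1/2)*ln((s1^2+s2^2)/(2*s1*s2)).
(m1-m2)^2 = (1)^2 = 1.
s1^2+s2^2 = 25 + 4 = 29.
term1 = 1/116 = 0.008621.
term2 = 0.5*ln(29/20.0) = 0.185782.
DB = 0.008621 + 0.185782 = 0.1944

0.1944


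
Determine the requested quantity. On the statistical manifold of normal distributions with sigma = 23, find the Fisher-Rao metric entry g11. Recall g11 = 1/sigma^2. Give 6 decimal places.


For the 2-parameter normal family, the Fisher metric has:
  g11 = 1/sigma^2, g22 = 2/sigma^2.
sigma = 23, sigma^2 = 529.
g11 = 0.001890

0.001890


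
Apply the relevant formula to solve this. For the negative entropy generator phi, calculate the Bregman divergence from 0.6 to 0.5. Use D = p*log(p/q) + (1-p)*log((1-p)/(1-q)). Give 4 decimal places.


Bregman divergence with negative entropy generator:
D = p*log(p/q) + (1-p)*log((1-p)/(1-q)).
p = 0.6, q = 0.5.
p*log(p/q) = 0.6*log(0.6/0.5) = 0.109393.
(1-p)*log((1-p)/(1-q)) = 0.4*log(0.4/0.5) = -0.089257.
D = 0.109393 + -0.089257 = 0.0201

0.0201


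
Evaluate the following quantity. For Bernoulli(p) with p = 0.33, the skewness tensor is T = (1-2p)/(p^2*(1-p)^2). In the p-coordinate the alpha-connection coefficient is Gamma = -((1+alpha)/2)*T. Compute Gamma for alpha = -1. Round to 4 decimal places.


Skewness (Amari-Chentsov) tensor: T = (1-2p)/(p^2*(1-p)^2).
p = 0.33, 1-2p = 0.34, p^2 = 0.1089, (1-p)^2 = 0.4489.
T = 0.34/(0.1089 * 0.4489) = 6.955069.
In the p-coordinate, Gamma^(alpha) = Gamma^(0) - (alpha/2)*T with Gamma^(0) = (1/2)*g'(p) = -T/2,
so Gamma^(alpha) = -((1+alpha)/2)*T.
alpha = -1, -(1+alpha)/2 = 0.0.
Gamma = 0.0 * 6.955069 = 0.0000

0.0000


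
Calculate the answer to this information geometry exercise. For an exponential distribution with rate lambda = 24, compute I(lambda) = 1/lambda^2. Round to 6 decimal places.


Fisher information for exponential: I(lambda) = 1/lambda^2.
lambda = 24, lambda^2 = 576.
I = 1/576 = 0.001736

0.001736


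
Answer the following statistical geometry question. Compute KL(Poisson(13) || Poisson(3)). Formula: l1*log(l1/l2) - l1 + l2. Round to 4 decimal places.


KL divergence for Poisson:
KL = l1*log(l1/l2) - l1 + l2.
l1 = 13, l2 = 3.
log(13/3) = 1.466337.
l1*log(l1/l2) = 13 * 1.466337 = 19.062382.
KL = 19.062382 - 13 + 3 = 9.0624

9.0624


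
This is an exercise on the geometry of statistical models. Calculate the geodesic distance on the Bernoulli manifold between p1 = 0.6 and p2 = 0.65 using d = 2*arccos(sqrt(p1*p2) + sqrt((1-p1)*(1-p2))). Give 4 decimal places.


Geodesic distance on Bernoulli manifold:
d(p1,p2) = 2*arccos(sqrt(p1*p2) + sqrt((1-p1)*(1-p2))).
sqrt(p1*p2) = sqrt(0.6*0.65) = 0.6245.
sqrt((1-p1)*(1-p2)) = sqrt(0.4*0.35) = 0.374166.
arg = 0.6245 + 0.374166 = 0.998666.
d = 2*arccos(0.998666) = 0.1033

0.1033


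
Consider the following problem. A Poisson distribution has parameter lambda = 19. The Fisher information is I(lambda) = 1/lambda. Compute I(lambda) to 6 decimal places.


Fisher information for Poisson: I(lambda) = 1/lambda.
lambda = 19.
I(lambda) = 1/19 = 0.052632

0.052632


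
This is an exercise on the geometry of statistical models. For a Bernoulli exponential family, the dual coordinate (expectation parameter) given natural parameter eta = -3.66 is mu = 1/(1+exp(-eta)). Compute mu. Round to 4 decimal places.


Dual coordinate (expectation parameter) for Bernoulli:
mu = 1/(1+exp(-eta)).
eta = -3.66.
exp(-eta) = exp(3.66) = 38.861343.
mu = 1/(1+38.861343) = 0.0251

0.0251


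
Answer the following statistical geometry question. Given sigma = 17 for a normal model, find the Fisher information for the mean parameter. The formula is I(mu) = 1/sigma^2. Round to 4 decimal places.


The Fisher information for the mean of a normal distribution is I(mu) = 1/sigma^2.
sigma = 17, so sigma^2 = 289.
I(mu) = 1/289 = 0.0035

0.0035


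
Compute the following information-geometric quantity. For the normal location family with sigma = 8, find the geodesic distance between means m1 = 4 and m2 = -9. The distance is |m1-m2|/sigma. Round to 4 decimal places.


On the fixed-variance normal subfamily, geodesic distance = |m1-m2|/sigma.
|4 - -9| = 13.
sigma = 8.
d = 13/8 = 1.6250

1.6250


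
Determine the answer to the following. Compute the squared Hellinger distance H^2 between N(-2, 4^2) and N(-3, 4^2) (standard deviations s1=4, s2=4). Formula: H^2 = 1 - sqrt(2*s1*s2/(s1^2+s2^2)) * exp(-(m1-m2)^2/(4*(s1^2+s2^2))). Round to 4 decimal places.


Squared Hellinger distance for Gaussians:
H^2 = 1 - sqrt(2*s1*s2/(s1^2+s2^2)) * exp(-(m1-m2)^2/(4*(s1^2+s2^2))).
s1^2 = 16, s2^2 = 16, s1^2+s2^2 = 32.
sqrt(2*4*4/(32)) = 1.0.
(m1-m2)^2 = (1)^2 = 1.
exp(-1/(4*32)) = exp(-0.007812) = 0.992218.
H^2 = 1 - 1.0*0.992218 = 0.0078

0.0078


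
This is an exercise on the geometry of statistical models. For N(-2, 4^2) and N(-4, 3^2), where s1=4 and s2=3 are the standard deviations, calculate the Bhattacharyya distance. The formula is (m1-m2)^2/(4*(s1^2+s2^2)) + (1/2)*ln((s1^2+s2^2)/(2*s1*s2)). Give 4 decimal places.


Bhattacharyya distance between two Gaussians:
DB = (m1-m2)^2/(4*(s1^2+s2^2)) + (1/2)*ln((s1^2+s2^2)/(2*s1*s2)).
(m1-m2)^2 = (2)^2 = 4.
s1^2+s2^2 = 16 + 9 = 25.
term1 = 4/100 = 0.04.
term2 = 0.5*ln(25/24.0) = 0.020411.
DB = 0.04 + 0.020411 = 0.0604

0.0604


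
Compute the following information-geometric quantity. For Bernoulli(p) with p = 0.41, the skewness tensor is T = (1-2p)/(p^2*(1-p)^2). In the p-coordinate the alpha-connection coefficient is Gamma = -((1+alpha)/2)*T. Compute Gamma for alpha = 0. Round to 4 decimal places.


Skewness (Amari-Chentsov) tensor: T = (1-2p)/(p^2*(1-p)^2).
p = 0.41, 1-2p = 0.18, p^2 = 0.1681, (1-p)^2 = 0.3481.
T = 0.18/(0.1681 * 0.3481) = 3.076102.
In the p-coordinate, Gamma^(alpha) = Gamma^(0) - (alpha/2)*T with Gamma^(0) = (1/2)*g'(p) = -T/2,
so Gamma^(alpha) = -((1+alpha)/2)*T.
alpha = 0, -(1+alpha)/2 = -0.5.
Gamma = -0.5 * 3.076102 = -1.5381

-1.5381


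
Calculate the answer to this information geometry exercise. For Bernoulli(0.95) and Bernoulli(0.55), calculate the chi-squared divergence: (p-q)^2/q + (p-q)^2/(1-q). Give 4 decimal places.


Chi-squared divergence between Bernoulli distributions:
chi^2 = (p-q)^2/q + (p-q)^2/(1-q).
p = 0.95, q = 0.55, p-q = 0.4.
(p-q)^2 = 0.16.
term1 = 0.16/0.55 = 0.290909.
term2 = 0.16/0.45 = 0.355556.
chi^2 = 0.290909 + 0.355556 = 0.6465

0.6465


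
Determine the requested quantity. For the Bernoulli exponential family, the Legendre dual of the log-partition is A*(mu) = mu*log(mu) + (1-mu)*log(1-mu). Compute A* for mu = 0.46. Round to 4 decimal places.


Legendre transform for Bernoulli:
A*(mu) = mu*log(mu) + (1-mu)*log(1-mu).
mu = 0.46, 1-mu = 0.54.
mu*log(mu) = 0.46*log(0.46) = -0.357203.
(1-mu)*log(1-mu) = 0.54*log(0.54) = -0.332741.
A* = -0.357203 + -0.332741 = -0.6899

-0.6899


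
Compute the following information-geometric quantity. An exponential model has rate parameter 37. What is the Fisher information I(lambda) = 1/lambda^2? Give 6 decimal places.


Fisher information for exponential: I(lambda) = 1/lambda^2.
lambda = 37, lambda^2 = 1369.
I = 1/1369 = 0.000730

0.000730


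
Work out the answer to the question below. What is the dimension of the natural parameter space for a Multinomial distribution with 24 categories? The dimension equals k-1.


Exponential family dimension calculation:
For Multinomial with k=24 categories, dim = k-1 = 23.

23


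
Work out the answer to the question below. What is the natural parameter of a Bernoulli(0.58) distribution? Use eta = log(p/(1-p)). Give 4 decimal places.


Natural parameter for Bernoulli: eta = log(p/(1-p)).
p = 0.58, 1-p = 0.42.
p/(1-p) = 1.380952.
eta = log(1.380952) = 0.3228

0.3228


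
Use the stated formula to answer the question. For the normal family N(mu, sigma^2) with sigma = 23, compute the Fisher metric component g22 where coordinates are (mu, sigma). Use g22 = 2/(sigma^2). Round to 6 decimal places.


For the 2-parameter normal family, the Fisher metric has:
  g11 = 1/sigma^2, g22 = 2/sigma^2.
sigma = 23, sigma^2 = 529.
g22 = 0.003781

0.003781


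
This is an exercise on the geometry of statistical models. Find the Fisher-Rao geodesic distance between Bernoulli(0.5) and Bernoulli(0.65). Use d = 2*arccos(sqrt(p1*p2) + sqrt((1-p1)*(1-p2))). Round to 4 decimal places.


Geodesic distance on Bernoulli manifold:
d(p1,p2) = 2*arccos(sqrt(p1*p2) + sqrt((1-p1)*(1-p2))).
sqrt(p1*p2) = sqrt(0.5*0.65) = 0.570088.
sqrt((1-p1)*(1-p2)) = sqrt(0.5*0.35) = 0.41833.
arg = 0.570088 + 0.41833 = 0.988418.
d = 2*arccos(0.988418) = 0.3047

0.3047


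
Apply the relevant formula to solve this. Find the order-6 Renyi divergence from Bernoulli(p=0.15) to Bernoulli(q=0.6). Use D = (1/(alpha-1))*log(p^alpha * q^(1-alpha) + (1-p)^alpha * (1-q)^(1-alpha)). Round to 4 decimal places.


Renyi divergence of order alpha between Bernoulli distributions:
D = (1/(alpha-1))*log(p^alpha * q^(1-alpha) + (1-p)^alpha * (1-q)^(1-alpha)).
alpha = 6, p = 0.15, q = 0.6.
p^alpha * q^(1-alpha) = 0.15^6 * 0.6^-5 = 0.000146.
(1-p)^alpha * (1-q)^(1-alpha) = 0.85^6 * 0.4^-5 = 36.831007.
sum = 0.000146 + 36.831007 = 36.831154.
D = (1/5)*log(36.831154) = 0.7213

0.7213


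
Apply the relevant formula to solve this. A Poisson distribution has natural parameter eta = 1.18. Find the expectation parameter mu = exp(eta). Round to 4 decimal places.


Expectation parameter for Poisson exponential family:
mu = exp(eta).
eta = 1.18.
mu = exp(1.18) = 3.2544

3.2544


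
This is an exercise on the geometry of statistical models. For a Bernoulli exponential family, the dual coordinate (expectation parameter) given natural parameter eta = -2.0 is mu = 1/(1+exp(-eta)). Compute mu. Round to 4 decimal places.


Dual coordinate (expectation parameter) for Bernoulli:
mu = 1/(1+exp(-eta)).
eta = -2.0.
exp(-eta) = exp(2.0) = 7.389056.
mu = 1/(1+7.389056) = 0.1192

0.1192


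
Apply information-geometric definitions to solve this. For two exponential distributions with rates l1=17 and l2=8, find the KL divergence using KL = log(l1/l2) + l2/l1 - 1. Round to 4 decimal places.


KL divergence for exponential family:
KL = log(l1/l2) + l2/l1 - 1.
log(17/8) = 0.753772.
8/17 = 0.470588.
KL = 0.753772 + 0.470588 - 1 = 0.2244

0.2244


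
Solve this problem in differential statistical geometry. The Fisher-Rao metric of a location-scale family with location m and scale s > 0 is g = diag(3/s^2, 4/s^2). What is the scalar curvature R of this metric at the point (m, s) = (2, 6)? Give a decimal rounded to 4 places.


The metric has the form g = (A dm^2 + B ds^2)/s^2 with A = 3, B = 4.
Substitute u = sqrt(A/B)*m: g = B*(du^2 + ds^2)/s^2, i.e. B times the
Poincare upper half-plane metric, which has constant Gaussian curvature -1.
Scaling a 2D metric by a constant c divides the Gaussian curvature by c,
so K = -1/B = -1/(4) = -0.2500 everywhere (the point (m, s) = (2, 6) is irrelevant:
the curvature is constant).
Scalar curvature in dimension 2: R = 2K = -2/(4) = -0.5000.

-0.5000


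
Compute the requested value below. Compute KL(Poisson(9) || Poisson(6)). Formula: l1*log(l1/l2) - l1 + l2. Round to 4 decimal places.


KL divergence for Poisson:
KL = l1*log(l1/l2) - l1 + l2.
l1 = 9, l2 = 6.
log(9/6) = 0.405465.
l1*log(l1/l2) = 9 * 0.405465 = 3.649186.
KL = 3.649186 - 9 + 6 = 0.6492

0.6492


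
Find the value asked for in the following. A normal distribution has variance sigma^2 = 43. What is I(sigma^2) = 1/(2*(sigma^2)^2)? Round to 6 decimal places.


Fisher information for variance: I(sigma^2) = 1/(2*sigma^4).
sigma^2 = 43, so sigma^4 = 1849.
I = 1/(2*1849) = 1/3698 = 0.000270

0.000270


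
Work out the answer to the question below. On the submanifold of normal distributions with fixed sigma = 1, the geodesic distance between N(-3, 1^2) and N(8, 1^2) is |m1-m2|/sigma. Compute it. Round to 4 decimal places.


On the fixed-variance normal subfamily, geodesic distance = |m1-m2|/sigma.
|-3 - 8| = 11.
sigma = 1.
d = 11/1 = 11.0000

11.0000


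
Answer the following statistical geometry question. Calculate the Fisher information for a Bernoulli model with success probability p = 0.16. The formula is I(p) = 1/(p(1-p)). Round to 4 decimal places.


For Bernoulli(p), Fisher information is I(p) = 1/(p*(1-p)).
p = 0.16, 1-p = 0.84.
p*(1-p) = 0.1344.
I(p) = 1/0.1344 = 7.4405

7.4405


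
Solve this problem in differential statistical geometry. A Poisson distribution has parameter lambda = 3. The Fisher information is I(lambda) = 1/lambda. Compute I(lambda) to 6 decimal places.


Fisher information for Poisson: I(lambda) = 1/lambda.
lambda = 3.
I(lambda) = 1/3 = 0.333333

0.333333


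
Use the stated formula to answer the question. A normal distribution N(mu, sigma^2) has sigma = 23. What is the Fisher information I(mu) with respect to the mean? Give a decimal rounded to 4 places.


The Fisher information for the mean of a normal distribution is I(mu) = 1/sigma^2.
sigma = 23, so sigma^2 = 529.
I(mu) = 1/529 = 0.0019

0.0019


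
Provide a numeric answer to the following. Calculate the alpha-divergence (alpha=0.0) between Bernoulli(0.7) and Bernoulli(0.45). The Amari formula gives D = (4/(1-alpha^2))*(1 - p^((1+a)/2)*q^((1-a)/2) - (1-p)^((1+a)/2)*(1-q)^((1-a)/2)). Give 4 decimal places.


Amari alpha-divergence:
D = (4/(1-alpha^2))*(1 - p^((1+a)/2)*q^((1-a)/2) - (1-p)^((1+a)/2)*(1-q)^((1-a)/2)).
alpha = 0.0, p = 0.7, q = 0.45.
e1 = (1+alpha)/2 = 0.5, e2 = (1-alpha)/2 = 0.5.
t1 = p^e1 * q^e2 = 0.7^0.5 * 0.45^0.5 = 0.561249.
t2 = (1-p)^e1 * (1-q)^e2 = 0.3^0.5 * 0.55^0.5 = 0.406202.
4/(1-alpha^2) = 4.0.
D = 4.0*(1 - 0.561249 - 0.406202) = 0.1302

0.1302


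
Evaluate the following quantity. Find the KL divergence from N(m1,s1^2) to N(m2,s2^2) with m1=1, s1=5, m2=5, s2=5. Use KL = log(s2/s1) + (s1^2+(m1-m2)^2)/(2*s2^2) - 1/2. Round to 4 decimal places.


KL divergence between normal distributions:
KL = log(s2/s1) + (s1^2 + (m1-m2)^2)/(2*s2^2) - 1/2.
log(5/5) = 0.0.
(5^2 + (1-5)^2)/(2*5^2) = (25 + 16)/50 = 0.82.
KL = 0.0 + 0.82 - 0.5 = 0.3200

0.3200


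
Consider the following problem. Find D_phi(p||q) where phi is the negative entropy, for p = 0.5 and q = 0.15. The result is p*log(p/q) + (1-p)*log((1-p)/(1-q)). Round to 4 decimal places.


Bregman divergence with negative entropy generator:
D = p*log(p/q) + (1-p)*log((1-p)/(1-q)).
p = 0.5, q = 0.15.
p*log(p/q) = 0.5*log(0.5/0.15) = 0.601986.
(1-p)*log((1-p)/(1-q)) = 0.5*log(0.5/0.85) = -0.265314.
D = 0.601986 + -0.265314 = 0.3367

0.3367


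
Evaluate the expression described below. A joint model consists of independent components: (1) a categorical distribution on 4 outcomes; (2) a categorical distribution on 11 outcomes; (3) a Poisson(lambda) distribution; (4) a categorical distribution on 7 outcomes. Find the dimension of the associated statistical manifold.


The dimension of a statistical manifold equals the number of free
(independent) real parameters of the model. For a product of independent
blocks the parameter counts add.
- categorical on 4 outcomes (probabilities sum to 1): 4-1 = 3.
- categorical on 11 outcomes (probabilities sum to 1): 11-1 = 10.
- Poisson (lambda): 1.
- categorical on 7 outcomes (probabilities sum to 1): 7-1 = 6.
Total = 3 + 10 + 1 + 6 = 20.
Dimension = 20

20


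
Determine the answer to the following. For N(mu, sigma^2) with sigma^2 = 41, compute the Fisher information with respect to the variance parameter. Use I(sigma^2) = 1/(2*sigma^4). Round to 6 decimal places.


Fisher information for variance: I(sigma^2) = 1/(2*sigma^4).
sigma^2 = 41, so sigma^4 = 1681.
I = 1/(2*1681) = 1/3362 = 0.000297

0.000297


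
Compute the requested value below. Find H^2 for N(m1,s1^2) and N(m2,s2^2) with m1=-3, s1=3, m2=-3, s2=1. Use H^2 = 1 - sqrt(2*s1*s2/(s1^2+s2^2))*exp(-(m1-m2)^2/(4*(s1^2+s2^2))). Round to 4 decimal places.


Squared Hellinger distance for Gaussians:
H^2 = 1 - sqrt(2*s1*s2/(s1^2+s2^2)) * exp(-(m1-m2)^2/(4*(s1^2+s2^2))).
s1^2 = 9, s2^2 = 1, s1^2+s2^2 = 10.
sqrt(2*3*1/(10)) = 0.774597.
(m1-m2)^2 = (0)^2 = 0.
exp(-0/(4*10)) = exp(0.0) = 1.0.
H^2 = 1 - 0.774597*1.0 = 0.2254

0.2254


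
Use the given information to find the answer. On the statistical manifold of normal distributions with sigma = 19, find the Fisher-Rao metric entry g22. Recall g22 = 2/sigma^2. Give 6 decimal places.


For the 2-parameter normal family, the Fisher metric has:
  g11 = 1/sigma^2, g22 = 2/sigma^2.
sigma = 19, sigma^2 = 361.
g22 = 0.005540

0.005540


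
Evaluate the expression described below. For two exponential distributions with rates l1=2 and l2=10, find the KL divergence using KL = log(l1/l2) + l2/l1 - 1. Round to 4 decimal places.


KL divergence for exponential family:
KL = log(l1/l2) + l2/l1 - 1.
log(2/10) = -1.609438.
10/2 = 5.0.
KL = -1.609438 + 5.0 - 1 = 2.3906

2.3906


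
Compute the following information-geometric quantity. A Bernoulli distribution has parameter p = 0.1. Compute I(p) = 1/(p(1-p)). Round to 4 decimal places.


For Bernoulli(p), Fisher information is I(p) = 1/(p*(1-p)).
p = 0.1, 1-p = 0.9.
p*(1-p) = 0.09.
I(p) = 1/0.09 = 11.1111

11.1111


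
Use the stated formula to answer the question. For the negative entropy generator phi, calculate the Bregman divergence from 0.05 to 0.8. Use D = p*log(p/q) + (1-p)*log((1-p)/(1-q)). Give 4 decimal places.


Bregman divergence with negative entropy generator:
D = p*log(p/q) + (1-p)*log((1-p)/(1-q)).
p = 0.05, q = 0.8.
p*log(p/q) = 0.05*log(0.05/0.8) = -0.138629.
(1-p)*log((1-p)/(1-q)) = 0.95*log(0.95/0.2) = 1.480237.
D = -0.138629 + 1.480237 = 1.3416

1.3416


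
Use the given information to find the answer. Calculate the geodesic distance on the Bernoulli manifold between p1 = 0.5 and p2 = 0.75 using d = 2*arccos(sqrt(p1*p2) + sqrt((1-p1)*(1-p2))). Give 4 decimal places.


Geodesic distance on Bernoulli manifold:
d(p1,p2) = 2*arccos(sqrt(p1*p2) + sqrt((1-p1)*(1-p2))).
sqrt(p1*p2) = sqrt(0.5*0.75) = 0.612372.
sqrt((1-p1)*(1-p2)) = sqrt(0.5*0.25) = 0.353553.
arg = 0.612372 + 0.353553 = 0.965926.
d = 2*arccos(0.965926) = 0.5236

0.5236


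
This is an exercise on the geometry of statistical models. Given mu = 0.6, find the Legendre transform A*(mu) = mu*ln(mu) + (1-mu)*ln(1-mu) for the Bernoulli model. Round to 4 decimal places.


Legendre transform for Bernoulli:
A*(mu) = mu*log(mu) + (1-mu)*log(1-mu).
mu = 0.6, 1-mu = 0.4.
mu*log(mu) = 0.6*log(0.6) = -0.306495.
(1-mu)*log(1-mu) = 0.4*log(0.4) = -0.366516.
A* = -0.306495 + -0.366516 = -0.6730

-0.6730


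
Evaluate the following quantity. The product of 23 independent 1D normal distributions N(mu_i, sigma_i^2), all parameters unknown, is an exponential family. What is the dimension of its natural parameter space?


Exponential family dimension calculation:
Each univariate normal has two natural parameters (mu/sigma^2 and -1/(2 sigma^2)).
With 23 independent components, dim = 2 * 23 = 46.

46


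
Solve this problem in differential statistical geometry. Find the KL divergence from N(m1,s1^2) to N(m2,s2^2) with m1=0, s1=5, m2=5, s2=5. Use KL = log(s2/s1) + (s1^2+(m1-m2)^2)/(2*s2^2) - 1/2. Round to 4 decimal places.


KL divergence between normal distributions:
KL = log(s2/s1) + (s1^2 + (m1-m2)^2)/(2*s2^2) - 1/2.
log(5/5) = 0.0.
(5^2 + (0-5)^2)/(2*5^2) = (25 + 25)/50 = 1.0.
KL = 0.0 + 1.0 - 0.5 = 0.5000

0.5000


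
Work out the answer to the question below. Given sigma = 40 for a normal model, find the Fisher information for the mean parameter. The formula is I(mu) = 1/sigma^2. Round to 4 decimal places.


The Fisher information for the mean of a normal distribution is I(mu) = 1/sigma^2.
sigma = 40, so sigma^2 = 1600.
I(mu) = 1/1600 = 0.0006

0.0006


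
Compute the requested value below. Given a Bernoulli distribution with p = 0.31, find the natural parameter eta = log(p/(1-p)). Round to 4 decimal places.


Natural parameter for Bernoulli: eta = log(p/(1-p)).
p = 0.31, 1-p = 0.69.
p/(1-p) = 0.449275.
eta = log(0.449275) = -0.8001

-0.8001


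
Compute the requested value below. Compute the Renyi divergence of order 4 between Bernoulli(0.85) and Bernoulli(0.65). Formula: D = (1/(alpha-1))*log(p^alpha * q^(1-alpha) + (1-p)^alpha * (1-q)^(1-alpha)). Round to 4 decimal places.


Renyi divergence of order alpha between Bernoulli distributions:
D = (1/(alpha-1))*log(p^alpha * q^(1-alpha) + (1-p)^alpha * (1-q)^(1-alpha)).
alpha = 4, p = 0.85, q = 0.65.
p^alpha * q^(1-alpha) = 0.85^4 * 0.65^-3 = 1.900797.
(1-p)^alpha * (1-q)^(1-alpha) = 0.15^4 * 0.35^-3 = 0.011808.
sum = 1.900797 + 0.011808 = 1.912604.
D = (1/3)*log(1.912604) = 0.2162

0.2162


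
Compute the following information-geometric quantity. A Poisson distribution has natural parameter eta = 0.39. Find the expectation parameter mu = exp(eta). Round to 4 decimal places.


Expectation parameter for Poisson exponential family:
mu = exp(eta).
eta = 0.39.
mu = exp(0.39) = 1.4770

1.4770


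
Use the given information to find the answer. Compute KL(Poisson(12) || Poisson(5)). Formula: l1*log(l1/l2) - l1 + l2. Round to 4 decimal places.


KL divergence for Poisson:
KL = l1*log(l1/l2) - l1 + l2.
l1 = 12, l2 = 5.
log(12/5) = 0.875469.
l1*log(l1/l2) = 12 * 0.875469 = 10.505625.
KL = 10.505625 - 12 + 5 = 3.5056

3.5056


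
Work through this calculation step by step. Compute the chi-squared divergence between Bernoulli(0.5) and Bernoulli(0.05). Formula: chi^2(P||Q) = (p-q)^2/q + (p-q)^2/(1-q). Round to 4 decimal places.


Chi-squared divergence between Bernoulli distributions:
chi^2 = (p-q)^2/q + (p-q)^2/(1-q).
p = 0.5, q = 0.05, p-q = 0.45.
(p-q)^2 = 0.2025.
term1 = 0.2025/0.05 = 4.05.
term2 = 0.2025/0.95 = 0.213158.
chi^2 = 4.05 + 0.213158 = 4.2632

4.2632


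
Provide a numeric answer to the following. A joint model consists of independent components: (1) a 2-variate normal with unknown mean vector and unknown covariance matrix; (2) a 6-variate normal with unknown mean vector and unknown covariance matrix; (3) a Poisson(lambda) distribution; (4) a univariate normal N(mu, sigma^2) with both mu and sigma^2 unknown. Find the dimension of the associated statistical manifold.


The dimension of a statistical manifold equals the number of free
(independent) real parameters of the model. For a product of independent
blocks the parameter counts add.
- 2-variate normal: 2 (mean) + 2*3/2 = 3 (symmetric covariance) = 5.
- 6-variate normal: 6 (mean) + 6*7/2 = 21 (symmetric covariance) = 27.
- Poisson (lambda): 1.
- normal (mu, sigma^2): 2.
Total = 5 + 27 + 1 + 2 = 35.
Dimension = 35

35


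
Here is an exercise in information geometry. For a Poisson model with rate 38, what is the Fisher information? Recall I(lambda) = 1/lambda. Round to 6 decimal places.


Fisher information for Poisson: I(lambda) = 1/lambda.
lambda = 38.
I(lambda) = 1/38 = 0.026316

0.026316


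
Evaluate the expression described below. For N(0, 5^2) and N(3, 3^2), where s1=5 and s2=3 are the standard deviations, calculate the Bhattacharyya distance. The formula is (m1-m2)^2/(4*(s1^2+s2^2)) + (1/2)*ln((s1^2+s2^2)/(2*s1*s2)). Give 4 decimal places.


Bhattacharyya distance between two Gaussians:
DB = (m1-m2)^2/(4*(s1^2+s2^2)) + (1/2)*ln((s1^2+s2^2)/(2*s1*s2)).
(m1-m2)^2 = (-3)^2 = 9.
s1^2+s2^2 = 25 + 9 = 34.
term1 = 9/136 = 0.066176.
term2 = 0.5*ln(34/30.0) = 0.062582.
DB = 0.066176 + 0.062582 = 0.1288

0.1288


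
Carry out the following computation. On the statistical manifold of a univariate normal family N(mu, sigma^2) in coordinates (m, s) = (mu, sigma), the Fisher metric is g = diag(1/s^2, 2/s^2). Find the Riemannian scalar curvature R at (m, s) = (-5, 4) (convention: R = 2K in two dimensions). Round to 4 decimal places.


The metric has the form g = (A dm^2 + B ds^2)/s^2 with A = 1, B = 2.
Substitute u = sqrt(A/B)*m: g = B*(du^2 + ds^2)/s^2, i.e. B times the
Poincare upper half-plane metric, which has constant Gaussian curvature -1.
Scaling a 2D metric by a constant c divides the Gaussian curvature by c,
so K = -1/B = -1/(2) = -0.5000 everywhere (the point (m, s) = (-5, 4) is irrelevant:
the curvature is constant).
Scalar curvature in dimension 2: R = 2K = -2/(2) = -1.0000.

-1.0000


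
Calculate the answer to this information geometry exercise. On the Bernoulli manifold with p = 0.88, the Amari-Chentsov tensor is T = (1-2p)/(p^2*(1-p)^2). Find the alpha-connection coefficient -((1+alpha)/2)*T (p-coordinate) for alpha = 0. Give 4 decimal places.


Skewness (Amari-Chentsov) tensor: T = (1-2p)/(p^2*(1-p)^2).
p = 0.88, 1-2p = -0.76, p^2 = 0.7744, (1-p)^2 = 0.0144.
T = -0.76/(0.7744 * 0.0144) = -68.153122.
In the p-coordinate, Gamma^(alpha) = Gamma^(0) - (alpha/2)*T with Gamma^(0) = (1/2)*g'(p) = -T/2,
so Gamma^(alpha) = -((1+alpha)/2)*T.
alpha = 0, -(1+alpha)/2 = -0.5.
Gamma = -0.5 * -68.153122 = 34.0766

34.0766


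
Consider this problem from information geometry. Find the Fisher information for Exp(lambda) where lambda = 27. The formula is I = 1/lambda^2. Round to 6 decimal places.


Fisher information for exponential: I(lambda) = 1/lambda^2.
lambda = 27, lambda^2 = 729.
I = 1/729 = 0.001372

0.001372


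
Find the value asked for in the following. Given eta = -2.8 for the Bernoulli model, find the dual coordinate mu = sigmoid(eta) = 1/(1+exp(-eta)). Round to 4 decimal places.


Dual coordinate (expectation parameter) for Bernoulli:
mu = 1/(1+exp(-eta)).
eta = -2.8.
exp(-eta) = exp(2.8) = 16.444647.
mu = 1/(1+16.444647) = 0.0573

0.0573


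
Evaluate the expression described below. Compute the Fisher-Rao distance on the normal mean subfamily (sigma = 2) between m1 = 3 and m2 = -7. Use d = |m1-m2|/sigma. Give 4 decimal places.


On the fixed-variance normal subfamily, geodesic distance = |m1-m2|/sigma.
|3 - -7| = 10.
sigma = 2.
d = 10/2 = 5.0000

5.0000


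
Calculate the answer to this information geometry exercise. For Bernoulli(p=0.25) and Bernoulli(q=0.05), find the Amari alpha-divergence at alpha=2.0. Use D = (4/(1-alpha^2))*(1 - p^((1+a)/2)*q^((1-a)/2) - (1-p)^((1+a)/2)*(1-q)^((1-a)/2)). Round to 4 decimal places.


Amari alpha-divergence:
D = (4/(1-alpha^2))*(1 - p^((1+a)/2)*q^((1-a)/2) - (1-p)^((1+a)/2)*(1-q)^((1-a)/2)).
alpha = 2.0, p = 0.25, q = 0.05.
e1 = (1+alpha)/2 = 1.5, e2 = (1-alpha)/2 = -0.5.
t1 = p^e1 * q^e2 = 0.25^1.5 * 0.05^-0.5 = 0.559017.
t2 = (1-p)^e1 * (1-q)^e2 = 0.75^1.5 * 0.95^-0.5 = 0.666392.
4/(1-alpha^2) = -1.333333.
D = -1.333333*(1 - 0.559017 - 0.666392) = 0.3005

0.3005


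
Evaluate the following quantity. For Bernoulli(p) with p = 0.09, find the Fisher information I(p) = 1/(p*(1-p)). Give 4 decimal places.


For Bernoulli(p), Fisher information is I(p) = 1/(p*(1-p)).
p = 0.09, 1-p = 0.91.
p*(1-p) = 0.0819.
I(p) = 1/0.0819 = 12.2100

12.2100


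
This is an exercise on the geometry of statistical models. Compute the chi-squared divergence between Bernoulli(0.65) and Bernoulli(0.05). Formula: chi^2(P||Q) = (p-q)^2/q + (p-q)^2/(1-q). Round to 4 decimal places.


Chi-squared divergence between Bernoulli distributions:
chi^2 = (p-q)^2/q + (p-q)^2/(1-q).
p = 0.65, q = 0.05, p-q = 0.6.
(p-q)^2 = 0.36.
term1 = 0.36/0.05 = 7.2.
term2 = 0.36/0.95 = 0.378947.
chi^2 = 7.2 + 0.378947 = 7.5789

7.5789


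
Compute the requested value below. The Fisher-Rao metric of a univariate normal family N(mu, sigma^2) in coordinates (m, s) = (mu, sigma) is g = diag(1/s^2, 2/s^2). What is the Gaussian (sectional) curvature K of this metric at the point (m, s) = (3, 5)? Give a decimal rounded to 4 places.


The metric has the form g = (A dm^2 + B ds^2)/s^2 with A = 1, B = 2.
Substitute u = sqrt(A/B)*m: g = B*(du^2 + ds^2)/s^2, i.e. B times the
Poincare upper half-plane metric, which has constant Gaussian curvature -1.
Scaling a 2D metric by a constant c divides the Gaussian curvature by c,
so K = -1/B = -1/(2) = -0.5000 everywhere (the point (m, s) = (3, 5) is irrelevant:
the curvature is constant).
The requested Gaussian curvature is K = -0.5000.

-0.5000


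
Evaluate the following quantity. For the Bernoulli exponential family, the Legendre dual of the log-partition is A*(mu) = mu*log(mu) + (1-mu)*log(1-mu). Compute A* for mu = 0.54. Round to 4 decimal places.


Legendre transform for Bernoulli:
A*(mu) = mu*log(mu) + (1-mu)*log(1-mu).
mu = 0.54, 1-mu = 0.46.
mu*log(mu) = 0.54*log(0.54) = -0.332741.
(1-mu)*log(1-mu) = 0.46*log(0.46) = -0.357203.
A* = -0.332741 + -0.357203 = -0.6899

-0.6899


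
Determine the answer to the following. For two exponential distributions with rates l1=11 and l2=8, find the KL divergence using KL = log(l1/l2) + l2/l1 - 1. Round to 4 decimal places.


KL divergence for exponential family:
KL = log(l1/l2) + l2/l1 - 1.
log(11/8) = 0.318454.
8/11 = 0.727273.
KL = 0.318454 + 0.727273 - 1 = 0.0457

0.0457


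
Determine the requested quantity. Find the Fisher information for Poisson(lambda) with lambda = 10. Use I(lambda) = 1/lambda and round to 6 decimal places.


Fisher information for Poisson: I(lambda) = 1/lambda.
lambda = 10.
I(lambda) = 1/10 = 0.100000

0.100000


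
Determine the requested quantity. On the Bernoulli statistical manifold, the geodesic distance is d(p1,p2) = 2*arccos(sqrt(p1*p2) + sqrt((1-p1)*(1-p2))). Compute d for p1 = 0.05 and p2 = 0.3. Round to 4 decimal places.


Geodesic distance on Bernoulli manifold:
d(p1,p2) = 2*arccos(sqrt(p1*p2) + sqrt((1-p1)*(1-p2))).
sqrt(p1*p2) = sqrt(0.05*0.3) = 0.122474.
sqrt((1-p1)*(1-p2)) = sqrt(0.95*0.7) = 0.815475.
arg = 0.122474 + 0.815475 = 0.93795.
d = 2*arccos(0.93795) = 0.7083

0.7083


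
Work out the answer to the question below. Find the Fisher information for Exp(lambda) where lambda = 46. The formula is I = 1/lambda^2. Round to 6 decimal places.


Fisher information for exponential: I(lambda) = 1/lambda^2.
lambda = 46, lambda^2 = 2116.
I = 1/2116 = 0.000473

0.000473


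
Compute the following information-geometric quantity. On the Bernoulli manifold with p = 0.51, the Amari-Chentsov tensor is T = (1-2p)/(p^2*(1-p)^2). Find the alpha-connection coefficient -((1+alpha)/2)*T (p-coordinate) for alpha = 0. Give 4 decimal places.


Skewness (Amari-Chentsov) tensor: T = (1-2p)/(p^2*(1-p)^2).
p = 0.51, 1-2p = -0.02, p^2 = 0.2601, (1-p)^2 = 0.2401.
T = -0.02/(0.2601 * 0.2401) = -0.320256.
In the p-coordinate, Gamma^(alpha) = Gamma^(0) - (alpha/2)*T with Gamma^(0) = (1/2)*g'(p) = -T/2,
so Gamma^(alpha) = -((1+alpha)/2)*T.
alpha = 0, -(1+alpha)/2 = -0.5.
Gamma = -0.5 * -0.320256 = 0.1601

0.1601


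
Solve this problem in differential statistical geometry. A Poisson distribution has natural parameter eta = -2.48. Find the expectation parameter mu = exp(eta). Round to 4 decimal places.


Expectation parameter for Poisson exponential family:
mu = exp(eta).
eta = -2.48.
mu = exp(-2.48) = 0.0837

0.0837


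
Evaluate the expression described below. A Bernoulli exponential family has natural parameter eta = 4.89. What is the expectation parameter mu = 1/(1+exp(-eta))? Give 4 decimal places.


Dual coordinate (expectation parameter) for Bernoulli:
mu = 1/(1+exp(-eta)).
eta = 4.89.
exp(-eta) = exp(-4.89) = 0.007521.
mu = 1/(1+0.007521) = 0.9925

0.9925


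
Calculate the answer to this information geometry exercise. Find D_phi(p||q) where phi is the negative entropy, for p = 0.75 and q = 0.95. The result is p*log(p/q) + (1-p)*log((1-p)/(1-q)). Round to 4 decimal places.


Bregman divergence with negative entropy generator:
D = p*log(p/q) + (1-p)*log((1-p)/(1-q)).
p = 0.75, q = 0.95.
p*log(p/q) = 0.75*log(0.75/0.95) = -0.177292.
(1-p)*log((1-p)/(1-q)) = 0.25*log(0.25/0.05) = 0.402359.
D = -0.177292 + 0.402359 = 0.2251

0.2251


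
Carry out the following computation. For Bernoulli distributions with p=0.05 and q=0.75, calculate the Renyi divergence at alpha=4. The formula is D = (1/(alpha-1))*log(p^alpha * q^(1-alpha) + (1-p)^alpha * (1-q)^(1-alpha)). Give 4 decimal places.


Renyi divergence of order alpha between Bernoulli distributions:
D = (1/(alpha-1))*log(p^alpha * q^(1-alpha) + (1-p)^alpha * (1-q)^(1-alpha)).
alpha = 4, p = 0.05, q = 0.75.
p^alpha * q^(1-alpha) = 0.05^4 * 0.75^-3 = 1.5e-05.
(1-p)^alpha * (1-q)^(1-alpha) = 0.95^4 * 0.25^-3 = 52.1284.
sum = 1.5e-05 + 52.1284 = 52.128415.
D = (1/3)*log(52.128415) = 1.3179

1.3179


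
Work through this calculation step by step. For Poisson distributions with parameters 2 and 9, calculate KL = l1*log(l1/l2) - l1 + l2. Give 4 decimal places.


KL divergence for Poisson:
KL = l1*log(l1/l2) - l1 + l2.
l1 = 2, l2 = 9.
log(2/9) = -1.504077.
l1*log(l1/l2) = 2 * -1.504077 = -3.008155.
KL = -3.008155 - 2 + 9 = 3.9918

3.9918


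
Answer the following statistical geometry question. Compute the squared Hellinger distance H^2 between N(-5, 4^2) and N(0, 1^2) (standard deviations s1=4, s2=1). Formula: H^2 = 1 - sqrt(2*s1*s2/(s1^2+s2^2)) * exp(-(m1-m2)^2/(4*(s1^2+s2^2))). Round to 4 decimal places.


Squared Hellinger distance for Gaussians:
H^2 = 1 - sqrt(2*s1*s2/(s1^2+s2^2)) * exp(-(m1-m2)^2/(4*(s1^2+s2^2))).
s1^2 = 16, s2^2 = 1, s1^2+s2^2 = 17.
sqrt(2*4*1/(17)) = 0.685994.
(m1-m2)^2 = (-5)^2 = 25.
exp(-25/(4*17)) = exp(-0.367647) = 0.692362.
H^2 = 1 - 0.685994*0.692362 = 0.5250

0.5250
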